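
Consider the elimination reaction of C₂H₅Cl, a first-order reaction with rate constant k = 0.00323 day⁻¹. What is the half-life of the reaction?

214.6 day

Step 1: For a first-order reaction, t₁/₂ = ln(2)/k
Step 2: t₁/₂ = ln(2)/0.00323
Step 3: t₁/₂ = 0.6931/0.00323 = 214.6 day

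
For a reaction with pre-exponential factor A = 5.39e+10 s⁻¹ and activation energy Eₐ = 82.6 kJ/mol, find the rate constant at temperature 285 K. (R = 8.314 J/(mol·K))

3.91e-05 s⁻¹

Step 1: Use the Arrhenius equation: k = A × exp(-Eₐ/RT)
Step 2: Convert Eₐ to J/mol: 82.6 kJ/mol = 82600 J/mol
Step 3: Calculate the exponent: -Eₐ/(RT) = -82600/(8.314 × 285) = -34.85982
Step 4: k = 5.39e+10 × exp(-34.85982)
Step 5: k = 5.39e+10 × 7.25392e-16 = 3.9099e-05 s⁻¹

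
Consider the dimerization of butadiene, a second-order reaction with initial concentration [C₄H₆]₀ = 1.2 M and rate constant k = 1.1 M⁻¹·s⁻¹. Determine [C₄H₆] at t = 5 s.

0.1579 M

Step 1: For a second-order reaction: 1/[C₄H₆] = 1/[C₄H₆]₀ + kt
Step 2: 1/[C₄H₆] = 1/1.2 + 1.1 × 5
Step 3: 1/[C₄H₆] = 0.8333 + 5.5 = 6.333
Step 4: [C₄H₆] = 1/6.333 = 0.1579 M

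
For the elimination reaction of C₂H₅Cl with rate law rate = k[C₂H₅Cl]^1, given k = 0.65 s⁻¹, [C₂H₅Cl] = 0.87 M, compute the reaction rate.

0.5655 M/s

Step 1: Identify the rate law: rate = k[C₂H₅Cl]^1
Step 2: Substitute values: rate = 0.65 × (0.87)^1
Step 3: Calculate: rate = 0.65 × 0.87 = 0.5655 M/s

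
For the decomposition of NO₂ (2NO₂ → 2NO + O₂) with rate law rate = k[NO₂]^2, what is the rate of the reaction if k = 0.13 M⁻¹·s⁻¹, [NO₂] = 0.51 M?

0.03381 M/s

Step 1: Identify the rate law: rate = k[NO₂]^2
Step 2: Substitute values: rate = 0.13 × (0.51)^2
Step 3: Calculate: rate = 0.13 × 0.2601 = 0.033813 M/s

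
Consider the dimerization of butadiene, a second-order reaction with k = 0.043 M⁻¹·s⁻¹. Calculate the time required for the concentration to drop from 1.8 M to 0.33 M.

57.55 s

Step 1: For second-order: t = (1/[C₄H₆] - 1/[C₄H₆]₀)/k
Step 2: t = (1/0.33 - 1/1.8)/0.043
Step 3: t = (3.03 - 0.5556)/0.043
Step 4: t = 2.475/0.043 = 57.55 s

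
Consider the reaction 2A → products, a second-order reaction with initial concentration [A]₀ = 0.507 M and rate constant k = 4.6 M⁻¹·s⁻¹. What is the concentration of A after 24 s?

0.008899 M

Step 1: For a second-order reaction: 1/[A] = 1/[A]₀ + kt
Step 2: 1/[A] = 1/0.507 + 4.6 × 24
Step 3: 1/[A] = 1.972 + 110.4 = 112.4
Step 4: [A] = 1/112.4 = 0.008899 M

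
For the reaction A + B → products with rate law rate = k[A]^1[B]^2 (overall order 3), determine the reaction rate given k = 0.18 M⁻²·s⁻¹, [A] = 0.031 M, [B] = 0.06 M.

2.009e-05 M/s

Step 1: The rate law is rate = k[A]^1[B]^2, overall order = 1+2 = 3
Step 2: Substitute values: rate = 0.18 × (0.031)^1 × (0.06)^2
Step 3: rate = 0.18 × 0.031 × 0.0036 = 2.0088e-05 M/s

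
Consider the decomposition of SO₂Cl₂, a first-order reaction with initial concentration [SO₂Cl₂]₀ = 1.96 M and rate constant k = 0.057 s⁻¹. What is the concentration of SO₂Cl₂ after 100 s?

0.006558 M

Step 1: For a first-order reaction: [SO₂Cl₂] = [SO₂Cl₂]₀ × e^(-kt)
Step 2: [SO₂Cl₂] = 1.96 × e^(-0.057 × 100)
Step 3: [SO₂Cl₂] = 1.96 × e^(-5.7)
Step 4: [SO₂Cl₂] = 1.96 × 0.00334597 = 0.006558 M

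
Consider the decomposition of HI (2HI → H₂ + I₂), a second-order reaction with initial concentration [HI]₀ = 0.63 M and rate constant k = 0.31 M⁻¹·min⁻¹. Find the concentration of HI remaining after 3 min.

0.3973 M

Step 1: For a second-order reaction: 1/[HI] = 1/[HI]₀ + kt
Step 2: 1/[HI] = 1/0.63 + 0.31 × 3
Step 3: 1/[HI] = 1.587 + 0.93 = 2.517
Step 4: [HI] = 1/2.517 = 0.3973 M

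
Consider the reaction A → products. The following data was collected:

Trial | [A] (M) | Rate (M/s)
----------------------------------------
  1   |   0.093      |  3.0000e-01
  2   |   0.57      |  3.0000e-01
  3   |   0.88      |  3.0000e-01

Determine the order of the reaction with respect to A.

zeroth order (0)

Step 1: Compare trials - when concentration changes, rate stays constant.
Step 2: rate₂/rate₁ = 3.0000e-01/3.0000e-01 = 1
Step 3: [A]₂/[A]₁ = 0.57/0.093 = 6.129
Step 4: Since rate ratio ≈ (conc ratio)^0, the reaction is zeroth order.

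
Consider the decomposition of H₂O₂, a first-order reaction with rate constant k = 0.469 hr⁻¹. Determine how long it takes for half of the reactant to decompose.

1.478 hr

Step 1: For a first-order reaction, t₁/₂ = ln(2)/k
Step 2: t₁/₂ = ln(2)/0.469
Step 3: t₁/₂ = 0.6931/0.469 = 1.478 hr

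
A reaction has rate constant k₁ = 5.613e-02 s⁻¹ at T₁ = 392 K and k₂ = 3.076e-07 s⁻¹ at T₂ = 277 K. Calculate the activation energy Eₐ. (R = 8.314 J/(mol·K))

95.1 kJ/mol

Step 1: Use the two-temperature Arrhenius form: ln(k₂/k₁) = -Eₐ/R × (1/T₂ - 1/T₁)
Step 2: ln(k₂/k₁) = ln(3.076e-07/5.613e-02) = ln(5.48014e-06) = -12.1144
Step 3: 1/T₂ - 1/T₁ = 1/277 - 1/392 = 1.059088e-03 K⁻¹
Step 4: Eₐ = -R × ln(k₂/k₁) / (1/T₂ - 1/T₁) = -8.314 × -12.1144 / 1.059088e-03
Step 5: Eₐ = 9.5100e+04 J/mol = 95.1 kJ/mol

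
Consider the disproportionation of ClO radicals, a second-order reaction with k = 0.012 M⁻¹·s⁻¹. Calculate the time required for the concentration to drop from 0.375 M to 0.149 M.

337.1 s

Step 1: For second-order: t = (1/[ClO] - 1/[ClO]₀)/k
Step 2: t = (1/0.149 - 1/0.375)/0.012
Step 3: t = (6.711 - 2.667)/0.012
Step 4: t = 4.045/0.012 = 337.1 s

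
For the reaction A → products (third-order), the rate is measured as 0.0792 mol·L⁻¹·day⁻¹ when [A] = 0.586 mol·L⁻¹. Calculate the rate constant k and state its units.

0.3936 (mol·L⁻¹)⁻²·day⁻¹

Step 1: rate = k[A]^3, so k = rate / [A]^3.
Step 2: k = 0.0792 / (0.586)^3 = 0.0792 / 0.2012.
Step 3: k = 0.3936 (mol·L⁻¹)⁻²·day⁻¹.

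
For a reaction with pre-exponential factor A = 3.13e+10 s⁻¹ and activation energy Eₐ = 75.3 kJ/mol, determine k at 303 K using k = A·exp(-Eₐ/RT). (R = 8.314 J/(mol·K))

3.27e-03 s⁻¹

Step 1: Use the Arrhenius equation: k = A × exp(-Eₐ/RT)
Step 2: Convert Eₐ to J/mol: 75.3 kJ/mol = 75300 J/mol
Step 3: Calculate the exponent: -Eₐ/(RT) = -75300/(8.314 × 303) = -29.89113
Step 4: k = 3.13e+10 × exp(-29.89113)
Step 5: k = 3.13e+10 × 1.04339e-13 = 3.2658e-03 s⁻¹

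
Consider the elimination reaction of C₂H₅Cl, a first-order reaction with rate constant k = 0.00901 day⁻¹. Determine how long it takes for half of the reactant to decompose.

76.93 day

Step 1: For a first-order reaction, t₁/₂ = ln(2)/k
Step 2: t₁/₂ = ln(2)/0.00901
Step 3: t₁/₂ = 0.6931/0.00901 = 76.93 day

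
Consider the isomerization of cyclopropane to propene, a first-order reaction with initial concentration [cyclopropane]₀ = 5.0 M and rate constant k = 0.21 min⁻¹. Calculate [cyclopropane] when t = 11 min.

0.4963 M

Step 1: For a first-order reaction: [cyclopropane] = [cyclopropane]₀ × e^(-kt)
Step 2: [cyclopropane] = 5.0 × e^(-0.21 × 11)
Step 3: [cyclopropane] = 5.0 × e^(-2.31)
Step 4: [cyclopropane] = 5.0 × 0.0992613 = 0.4963 M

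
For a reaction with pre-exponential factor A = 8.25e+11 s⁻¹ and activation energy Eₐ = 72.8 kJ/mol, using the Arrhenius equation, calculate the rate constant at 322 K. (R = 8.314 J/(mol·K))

1.28e+00 s⁻¹

Step 1: Use the Arrhenius equation: k = A × exp(-Eₐ/RT)
Step 2: Convert Eₐ to J/mol: 72.8 kJ/mol = 72800 J/mol
Step 3: Calculate the exponent: -Eₐ/(RT) = -72800/(8.314 × 322) = -27.19352
Step 4: k = 8.25e+11 × exp(-27.19352)
Step 5: k = 8.25e+11 × 1.54883e-12 = 1.2778e+00 s⁻¹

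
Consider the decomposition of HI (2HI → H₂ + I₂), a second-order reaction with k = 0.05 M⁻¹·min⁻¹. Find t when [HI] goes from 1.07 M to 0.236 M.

66.05 min

Step 1: For second-order: t = (1/[HI] - 1/[HI]₀)/k
Step 2: t = (1/0.236 - 1/1.07)/0.05
Step 3: t = (4.237 - 0.9346)/0.05
Step 4: t = 3.303/0.05 = 66.05 min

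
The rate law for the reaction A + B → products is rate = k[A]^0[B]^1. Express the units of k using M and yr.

yr⁻¹

Step 1: Overall order = 0 + 1 = 1.
Step 2: rate has units M·yr⁻¹; [A]^0[B]^1 has units M^1.
Step 3: k = rate/([A]^0[B]^1), so units of k = M^(1-1)·yr⁻¹ = yr⁻¹.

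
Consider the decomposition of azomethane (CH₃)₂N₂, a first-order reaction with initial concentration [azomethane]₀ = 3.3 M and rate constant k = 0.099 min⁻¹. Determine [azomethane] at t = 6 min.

1.822 M

Step 1: For a first-order reaction: [azomethane] = [azomethane]₀ × e^(-kt)
Step 2: [azomethane] = 3.3 × e^(-0.099 × 6)
Step 3: [azomethane] = 3.3 × e^(-0.594)
Step 4: [azomethane] = 3.3 × 0.552114 = 1.822 M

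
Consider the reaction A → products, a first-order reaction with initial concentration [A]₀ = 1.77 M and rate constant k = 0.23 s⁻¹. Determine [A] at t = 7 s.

0.3538 M

Step 1: For a first-order reaction: [A] = [A]₀ × e^(-kt)
Step 2: [A] = 1.77 × e^(-0.23 × 7)
Step 3: [A] = 1.77 × e^(-1.61)
Step 4: [A] = 1.77 × 0.199888 = 0.3538 M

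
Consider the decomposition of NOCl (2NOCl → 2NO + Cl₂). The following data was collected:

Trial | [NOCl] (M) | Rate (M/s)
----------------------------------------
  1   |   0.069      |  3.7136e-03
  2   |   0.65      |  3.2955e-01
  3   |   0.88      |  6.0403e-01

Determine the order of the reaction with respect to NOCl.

second order (2)

Step 1: Compare trials to find order n where rate₂/rate₁ = ([NOCl]₂/[NOCl]₁)^n
Step 2: rate₂/rate₁ = 3.2955e-01/3.7136e-03 = 88.74
Step 3: [NOCl]₂/[NOCl]₁ = 0.65/0.069 = 9.42
Step 4: n = ln(88.74)/ln(9.42) = 2.00 ≈ 2
Step 5: The reaction is second order in NOCl.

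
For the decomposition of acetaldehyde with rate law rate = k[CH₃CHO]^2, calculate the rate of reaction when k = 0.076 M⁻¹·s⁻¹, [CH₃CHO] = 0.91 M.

0.06294 M/s

Step 1: Identify the rate law: rate = k[CH₃CHO]^2
Step 2: Substitute values: rate = 0.076 × (0.91)^2
Step 3: Calculate: rate = 0.076 × 0.8281 = 0.0629356 M/s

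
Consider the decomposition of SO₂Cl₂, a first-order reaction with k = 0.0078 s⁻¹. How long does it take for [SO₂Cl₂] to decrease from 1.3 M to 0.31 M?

183.8 s

Step 1: For first-order: t = ln([SO₂Cl₂]₀/[SO₂Cl₂])/k
Step 2: t = ln(1.3/0.31)/0.0078
Step 3: t = ln(4.194)/0.0078
Step 4: t = 1.434/0.0078 = 183.8 s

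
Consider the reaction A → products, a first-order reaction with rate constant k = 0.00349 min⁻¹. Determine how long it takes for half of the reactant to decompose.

198.6 min

Step 1: For a first-order reaction, t₁/₂ = ln(2)/k
Step 2: t₁/₂ = ln(2)/0.00349
Step 3: t₁/₂ = 0.6931/0.00349 = 198.6 min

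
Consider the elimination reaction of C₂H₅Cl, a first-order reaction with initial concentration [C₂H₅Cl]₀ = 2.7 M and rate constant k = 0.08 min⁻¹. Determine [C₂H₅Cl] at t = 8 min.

1.424 M

Step 1: For a first-order reaction: [C₂H₅Cl] = [C₂H₅Cl]₀ × e^(-kt)
Step 2: [C₂H₅Cl] = 2.7 × e^(-0.08 × 8)
Step 3: [C₂H₅Cl] = 2.7 × e^(-0.64)
Step 4: [C₂H₅Cl] = 2.7 × 0.527292 = 1.424 M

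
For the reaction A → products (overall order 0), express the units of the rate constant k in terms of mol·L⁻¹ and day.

mol·L⁻¹·day⁻¹

Step 1: For overall order n, rate = k × (concentration)^n.
Step 2: Rate has units mol·L⁻¹·day⁻¹; concentration term has units (mol·L⁻¹)^0.
Step 3: k = rate / (concentration)^n, so units of k = (mol·L⁻¹)^(1-0)·day⁻¹ = mol·L⁻¹·day⁻¹.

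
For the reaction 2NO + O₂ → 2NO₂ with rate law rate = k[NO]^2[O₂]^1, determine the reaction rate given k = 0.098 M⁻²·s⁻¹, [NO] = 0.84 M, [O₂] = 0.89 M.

0.06154 M/s

Step 1: The rate law is rate = k[NO]^2[O₂]^1
Step 2: Substitute: rate = 0.098 × (0.84)^2 × (0.89)^1
Step 3: rate = 0.098 × 0.7056 × 0.89 = 0.0615424 M/s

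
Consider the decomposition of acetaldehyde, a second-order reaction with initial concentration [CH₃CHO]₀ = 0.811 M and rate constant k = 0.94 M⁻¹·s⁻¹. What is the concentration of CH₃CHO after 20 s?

0.04992 M

Step 1: For a second-order reaction: 1/[CH₃CHO] = 1/[CH₃CHO]₀ + kt
Step 2: 1/[CH₃CHO] = 1/0.811 + 0.94 × 20
Step 3: 1/[CH₃CHO] = 1.233 + 18.8 = 20.03
Step 4: [CH₃CHO] = 1/20.03 = 0.04992 M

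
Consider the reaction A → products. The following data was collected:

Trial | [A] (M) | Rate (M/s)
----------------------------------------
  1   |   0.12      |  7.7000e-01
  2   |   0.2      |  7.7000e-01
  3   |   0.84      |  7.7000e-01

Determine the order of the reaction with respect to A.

zeroth order (0)

Step 1: Compare trials - when concentration changes, rate stays constant.
Step 2: rate₂/rate₁ = 7.7000e-01/7.7000e-01 = 1
Step 3: [A]₂/[A]₁ = 0.2/0.12 = 1.667
Step 4: Since rate ratio ≈ (conc ratio)^0, the reaction is zeroth order.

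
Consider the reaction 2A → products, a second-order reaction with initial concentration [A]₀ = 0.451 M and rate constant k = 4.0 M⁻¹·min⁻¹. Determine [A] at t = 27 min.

0.009073 M

Step 1: For a second-order reaction: 1/[A] = 1/[A]₀ + kt
Step 2: 1/[A] = 1/0.451 + 4.0 × 27
Step 3: 1/[A] = 2.217 + 108 = 110.2
Step 4: [A] = 1/110.2 = 0.009073 M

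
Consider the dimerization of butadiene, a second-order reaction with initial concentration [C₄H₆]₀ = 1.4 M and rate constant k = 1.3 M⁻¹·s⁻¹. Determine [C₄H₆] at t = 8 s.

0.08997 M

Step 1: For a second-order reaction: 1/[C₄H₆] = 1/[C₄H₆]₀ + kt
Step 2: 1/[C₄H₆] = 1/1.4 + 1.3 × 8
Step 3: 1/[C₄H₆] = 0.7143 + 10.4 = 11.11
Step 4: [C₄H₆] = 1/11.11 = 0.08997 M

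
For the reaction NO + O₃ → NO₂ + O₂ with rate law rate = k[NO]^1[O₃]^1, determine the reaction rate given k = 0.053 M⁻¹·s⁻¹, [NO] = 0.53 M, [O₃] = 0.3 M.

0.008427 M/s

Step 1: The rate law is rate = k[NO]^1[O₃]^1
Step 2: Substitute: rate = 0.053 × (0.53)^1 × (0.3)^1
Step 3: rate = 0.053 × 0.53 × 0.3 = 0.008427 M/s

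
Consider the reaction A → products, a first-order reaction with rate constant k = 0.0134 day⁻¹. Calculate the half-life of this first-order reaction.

51.73 day

Step 1: For a first-order reaction, t₁/₂ = ln(2)/k
Step 2: t₁/₂ = ln(2)/0.0134
Step 3: t₁/₂ = 0.6931/0.0134 = 51.73 day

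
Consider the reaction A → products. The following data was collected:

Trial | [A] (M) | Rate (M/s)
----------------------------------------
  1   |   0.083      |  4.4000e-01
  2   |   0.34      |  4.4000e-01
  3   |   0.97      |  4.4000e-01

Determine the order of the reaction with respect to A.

zeroth order (0)

Step 1: Compare trials - when concentration changes, rate stays constant.
Step 2: rate₂/rate₁ = 4.4000e-01/4.4000e-01 = 1
Step 3: [A]₂/[A]₁ = 0.34/0.083 = 4.096
Step 4: Since rate ratio ≈ (conc ratio)^0, the reaction is zeroth order.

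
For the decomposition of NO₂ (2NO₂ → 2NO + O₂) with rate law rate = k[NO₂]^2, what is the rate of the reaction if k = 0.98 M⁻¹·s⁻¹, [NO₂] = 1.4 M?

1.921 M/s

Step 1: Identify the rate law: rate = k[NO₂]^2
Step 2: Substitute values: rate = 0.98 × (1.4)^2
Step 3: Calculate: rate = 0.98 × 1.96 = 1.9208 M/s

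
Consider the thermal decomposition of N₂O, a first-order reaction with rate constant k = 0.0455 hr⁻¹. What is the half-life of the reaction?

15.23 hr

Step 1: For a first-order reaction, t₁/₂ = ln(2)/k
Step 2: t₁/₂ = ln(2)/0.0455
Step 3: t₁/₂ = 0.6931/0.0455 = 15.23 hr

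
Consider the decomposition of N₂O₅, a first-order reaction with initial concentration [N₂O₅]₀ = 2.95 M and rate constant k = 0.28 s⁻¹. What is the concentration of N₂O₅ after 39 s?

5.337e-05 M

Step 1: For a first-order reaction: [N₂O₅] = [N₂O₅]₀ × e^(-kt)
Step 2: [N₂O₅] = 2.95 × e^(-0.28 × 39)
Step 3: [N₂O₅] = 2.95 × e^(-10.92)
Step 4: [N₂O₅] = 2.95 × 1.80927e-05 = 5.337e-05 M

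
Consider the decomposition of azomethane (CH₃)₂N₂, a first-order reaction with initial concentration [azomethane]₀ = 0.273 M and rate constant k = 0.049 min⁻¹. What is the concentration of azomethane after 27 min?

0.07271 M

Step 1: For a first-order reaction: [azomethane] = [azomethane]₀ × e^(-kt)
Step 2: [azomethane] = 0.273 × e^(-0.049 × 27)
Step 3: [azomethane] = 0.273 × e^(-1.323)
Step 4: [azomethane] = 0.273 × 0.266335 = 0.07271 M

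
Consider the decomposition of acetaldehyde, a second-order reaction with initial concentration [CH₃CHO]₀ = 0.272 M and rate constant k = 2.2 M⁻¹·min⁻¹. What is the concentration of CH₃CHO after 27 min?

0.01585 M

Step 1: For a second-order reaction: 1/[CH₃CHO] = 1/[CH₃CHO]₀ + kt
Step 2: 1/[CH₃CHO] = 1/0.272 + 2.2 × 27
Step 3: 1/[CH₃CHO] = 3.676 + 59.4 = 63.08
Step 4: [CH₃CHO] = 1/63.08 = 0.01585 M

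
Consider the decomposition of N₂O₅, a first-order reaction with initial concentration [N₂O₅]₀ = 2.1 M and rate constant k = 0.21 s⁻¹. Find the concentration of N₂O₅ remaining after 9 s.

0.3173 M

Step 1: For a first-order reaction: [N₂O₅] = [N₂O₅]₀ × e^(-kt)
Step 2: [N₂O₅] = 2.1 × e^(-0.21 × 9)
Step 3: [N₂O₅] = 2.1 × e^(-1.89)
Step 4: [N₂O₅] = 2.1 × 0.151072 = 0.3173 M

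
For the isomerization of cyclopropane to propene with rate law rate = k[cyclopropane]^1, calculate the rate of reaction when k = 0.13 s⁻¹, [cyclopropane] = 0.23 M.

0.0299 M/s

Step 1: Identify the rate law: rate = k[cyclopropane]^1
Step 2: Substitute values: rate = 0.13 × (0.23)^1
Step 3: Calculate: rate = 0.13 × 0.23 = 0.0299 M/s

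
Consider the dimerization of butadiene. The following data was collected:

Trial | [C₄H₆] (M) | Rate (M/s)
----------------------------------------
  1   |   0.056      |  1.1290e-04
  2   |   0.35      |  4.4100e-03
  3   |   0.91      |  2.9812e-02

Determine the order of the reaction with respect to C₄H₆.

second order (2)

Step 1: Compare trials to find order n where rate₂/rate₁ = ([C₄H₆]₂/[C₄H₆]₁)^n
Step 2: rate₂/rate₁ = 4.4100e-03/1.1290e-04 = 39.06
Step 3: [C₄H₆]₂/[C₄H₆]₁ = 0.35/0.056 = 6.25
Step 4: n = ln(39.06)/ln(6.25) = 2.00 ≈ 2
Step 5: The reaction is second order in C₄H₆.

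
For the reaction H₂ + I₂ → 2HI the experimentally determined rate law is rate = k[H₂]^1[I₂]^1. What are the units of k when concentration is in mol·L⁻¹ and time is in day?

(mol·L⁻¹)⁻¹·day⁻¹

Step 1: Overall order = 1 + 1 = 2.
Step 2: rate has units mol·L⁻¹·day⁻¹; [H₂]^1[I₂]^1 has units (mol·L⁻¹)^2.
Step 3: k = rate/([H₂]^1[I₂]^1), so units of k = (mol·L⁻¹)^(1-2)·day⁻¹ = (mol·L⁻¹)⁻¹·day⁻¹.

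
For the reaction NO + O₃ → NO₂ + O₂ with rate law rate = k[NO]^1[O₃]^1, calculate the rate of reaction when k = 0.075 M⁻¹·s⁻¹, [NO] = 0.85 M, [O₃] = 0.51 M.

0.03251 M/s

Step 1: The rate law is rate = k[NO]^1[O₃]^1
Step 2: Substitute: rate = 0.075 × (0.85)^1 × (0.51)^1
Step 3: rate = 0.075 × 0.85 × 0.51 = 0.0325125 M/s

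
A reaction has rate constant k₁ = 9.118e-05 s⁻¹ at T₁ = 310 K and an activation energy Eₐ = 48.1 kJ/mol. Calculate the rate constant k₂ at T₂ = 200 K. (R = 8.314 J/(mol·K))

3.178e-09 s⁻¹

Step 1: Use the two-temperature Arrhenius form: ln(k₂/k₁) = -Eₐ/R × (1/T₂ - 1/T₁)
Step 2: Convert Eₐ to J/mol: 48.1 kJ/mol = 48100 J/mol
Step 3: 1/T₂ - 1/T₁ = 1/200 - 1/310 = 1.774194e-03 K⁻¹
Step 4: ln(k₂/k₁) = -48100/8.314 × 1.774194e-03 = -10.26446
Step 5: k₂ = k₁ × exp(-10.26446) = 9.118e-05 × 3.48499e-05 = 3.178e-09 s⁻¹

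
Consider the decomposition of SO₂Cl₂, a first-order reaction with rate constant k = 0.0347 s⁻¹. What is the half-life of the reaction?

19.98 s

Step 1: For a first-order reaction, t₁/₂ = ln(2)/k
Step 2: t₁/₂ = ln(2)/0.0347
Step 3: t₁/₂ = 0.6931/0.0347 = 19.98 s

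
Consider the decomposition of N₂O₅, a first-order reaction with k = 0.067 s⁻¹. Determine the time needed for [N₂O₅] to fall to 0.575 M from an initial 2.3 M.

20.69 s

Step 1: For first-order: t = ln([N₂O₅]₀/[N₂O₅])/k
Step 2: t = ln(2.3/0.575)/0.067
Step 3: t = ln(4)/0.067
Step 4: t = 1.386/0.067 = 20.69 s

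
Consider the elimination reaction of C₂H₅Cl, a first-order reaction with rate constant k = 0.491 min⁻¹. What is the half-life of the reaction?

1.412 min

Step 1: For a first-order reaction, t₁/₂ = ln(2)/k
Step 2: t₁/₂ = ln(2)/0.491
Step 3: t₁/₂ = 0.6931/0.491 = 1.412 min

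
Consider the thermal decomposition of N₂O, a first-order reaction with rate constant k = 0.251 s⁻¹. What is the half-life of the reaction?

2.762 s

Step 1: For a first-order reaction, t₁/₂ = ln(2)/k
Step 2: t₁/₂ = ln(2)/0.251
Step 3: t₁/₂ = 0.6931/0.251 = 2.762 s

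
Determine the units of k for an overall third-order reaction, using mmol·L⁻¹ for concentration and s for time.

(mmol·L⁻¹)⁻²·s⁻¹

Step 1: For overall order n, rate = k × (concentration)^n.
Step 2: Rate has units mmol·L⁻¹·s⁻¹; concentration term has units (mmol·L⁻¹)^3.
Step 3: k = rate / (concentration)^n, so units of k = (mmol·L⁻¹)^(1-3)·s⁻¹ = (mmol·L⁻¹)⁻²·s⁻¹.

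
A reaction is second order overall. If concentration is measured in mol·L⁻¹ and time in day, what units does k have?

(mol·L⁻¹)⁻¹·day⁻¹

Step 1: For overall order n, rate = k × (concentration)^n.
Step 2: Rate has units mol·L⁻¹·day⁻¹; concentration term has units (mol·L⁻¹)^2.
Step 3: k = rate / (concentration)^n, so units of k = (mol·L⁻¹)^(1-2)·day⁻¹ = (mol·L⁻¹)⁻¹·day⁻¹.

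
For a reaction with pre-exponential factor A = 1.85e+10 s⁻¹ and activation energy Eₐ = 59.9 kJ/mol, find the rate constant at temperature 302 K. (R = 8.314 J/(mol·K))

8.06e-01 s⁻¹

Step 1: Use the Arrhenius equation: k = A × exp(-Eₐ/RT)
Step 2: Convert Eₐ to J/mol: 59.9 kJ/mol = 59900 J/mol
Step 3: Calculate the exponent: -Eₐ/(RT) = -59900/(8.314 × 302) = -23.85667
Step 4: k = 1.85e+10 × exp(-23.85667)
Step 5: k = 1.85e+10 × 4.35692e-11 = 8.0603e-01 s⁻¹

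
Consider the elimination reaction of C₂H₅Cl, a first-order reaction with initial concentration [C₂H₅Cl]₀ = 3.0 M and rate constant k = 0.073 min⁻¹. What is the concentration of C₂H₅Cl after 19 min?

0.7495 M

Step 1: For a first-order reaction: [C₂H₅Cl] = [C₂H₅Cl]₀ × e^(-kt)
Step 2: [C₂H₅Cl] = 3.0 × e^(-0.073 × 19)
Step 3: [C₂H₅Cl] = 3.0 × e^(-1.387)
Step 4: [C₂H₅Cl] = 3.0 × 0.249824 = 0.7495 M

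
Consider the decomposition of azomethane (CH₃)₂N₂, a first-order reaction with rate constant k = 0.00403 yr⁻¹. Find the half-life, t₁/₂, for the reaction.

172 yr

Step 1: For a first-order reaction, t₁/₂ = ln(2)/k
Step 2: t₁/₂ = ln(2)/0.00403
Step 3: t₁/₂ = 0.6931/0.00403 = 172 yr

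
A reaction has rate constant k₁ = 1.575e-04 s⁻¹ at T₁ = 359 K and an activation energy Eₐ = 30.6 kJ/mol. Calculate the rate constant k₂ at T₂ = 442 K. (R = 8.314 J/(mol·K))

1.080e-03 s⁻¹

Step 1: Use the two-temperature Arrhenius form: ln(k₂/k₁) = -Eₐ/R × (1/T₂ - 1/T₁)
Step 2: Convert Eₐ to J/mol: 30.6 kJ/mol = 30600 J/mol
Step 3: 1/T₂ - 1/T₁ = 1/442 - 1/359 = -5.230719e-04 K⁻¹
Step 4: ln(k₂/k₁) = -30600/8.314 × -5.230719e-04 = 1.92519
Step 5: k₂ = k₁ × exp(1.92519) = 1.575e-04 × 6.85645e+00 = 1.080e-03 s⁻¹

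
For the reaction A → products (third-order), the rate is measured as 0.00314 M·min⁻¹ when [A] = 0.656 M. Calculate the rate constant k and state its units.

0.01112 M⁻²·min⁻¹

Step 1: rate = k[A]^3, so k = rate / [A]^3.
Step 2: k = 0.00314 / (0.656)^3 = 0.00314 / 0.2823.
Step 3: k = 0.01112 M⁻²·min⁻¹.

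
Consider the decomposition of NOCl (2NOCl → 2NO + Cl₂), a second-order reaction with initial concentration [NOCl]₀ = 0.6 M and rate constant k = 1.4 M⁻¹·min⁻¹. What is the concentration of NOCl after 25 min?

0.02727 M

Step 1: For a second-order reaction: 1/[NOCl] = 1/[NOCl]₀ + kt
Step 2: 1/[NOCl] = 1/0.6 + 1.4 × 25
Step 3: 1/[NOCl] = 1.667 + 35 = 36.67
Step 4: [NOCl] = 1/36.67 = 0.02727 M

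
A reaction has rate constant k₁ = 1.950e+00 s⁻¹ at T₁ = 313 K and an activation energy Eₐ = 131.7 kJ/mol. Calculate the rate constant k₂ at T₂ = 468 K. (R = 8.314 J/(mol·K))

3.711e+07 s⁻¹

Step 1: Use the two-temperature Arrhenius form: ln(k₂/k₁) = -Eₐ/R × (1/T₂ - 1/T₁)
Step 2: Convert Eₐ to J/mol: 131.7 kJ/mol = 131700 J/mol
Step 3: 1/T₂ - 1/T₁ = 1/468 - 1/313 = -1.058136e-03 K⁻¹
Step 4: ln(k₂/k₁) = -131700/8.314 × -1.058136e-03 = 16.76167
Step 5: k₂ = k₁ × exp(16.76167) = 1.950e+00 × 1.90327e+07 = 3.711e+07 s⁻¹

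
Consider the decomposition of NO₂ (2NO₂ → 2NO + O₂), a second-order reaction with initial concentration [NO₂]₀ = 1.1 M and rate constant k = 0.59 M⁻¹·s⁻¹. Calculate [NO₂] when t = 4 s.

0.3059 M

Step 1: For a second-order reaction: 1/[NO₂] = 1/[NO₂]₀ + kt
Step 2: 1/[NO₂] = 1/1.1 + 0.59 × 4
Step 3: 1/[NO₂] = 0.9091 + 2.36 = 3.269
Step 4: [NO₂] = 1/3.269 = 0.3059 M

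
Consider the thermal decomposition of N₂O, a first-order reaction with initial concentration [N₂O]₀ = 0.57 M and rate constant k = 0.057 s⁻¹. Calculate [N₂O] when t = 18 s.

0.2043 M

Step 1: For a first-order reaction: [N₂O] = [N₂O]₀ × e^(-kt)
Step 2: [N₂O] = 0.57 × e^(-0.057 × 18)
Step 3: [N₂O] = 0.57 × e^(-1.026)
Step 4: [N₂O] = 0.57 × 0.358438 = 0.2043 M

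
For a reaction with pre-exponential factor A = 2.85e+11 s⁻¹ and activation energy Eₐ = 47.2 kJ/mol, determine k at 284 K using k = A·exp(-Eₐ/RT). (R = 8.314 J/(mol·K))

5.93e+02 s⁻¹

Step 1: Use the Arrhenius equation: k = A × exp(-Eₐ/RT)
Step 2: Convert Eₐ to J/mol: 47.2 kJ/mol = 47200 J/mol
Step 3: Calculate the exponent: -Eₐ/(RT) = -47200/(8.314 × 284) = -19.99004
Step 4: k = 2.85e+11 × exp(-19.99004)
Step 5: k = 2.85e+11 × 2.08179e-09 = 5.9331e+02 s⁻¹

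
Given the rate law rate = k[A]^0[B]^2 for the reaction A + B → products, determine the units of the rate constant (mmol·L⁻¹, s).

(mmol·L⁻¹)⁻¹·s⁻¹

Step 1: Overall order = 0 + 2 = 2.
Step 2: rate has units mmol·L⁻¹·s⁻¹; [A]^0[B]^2 has units (mmol·L⁻¹)^2.
Step 3: k = rate/([A]^0[B]^2), so units of k = (mmol·L⁻¹)^(1-2)·s⁻¹ = (mmol·L⁻¹)⁻¹·s⁻¹.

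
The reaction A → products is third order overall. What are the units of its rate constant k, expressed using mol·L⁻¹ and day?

(mol·L⁻¹)⁻²·day⁻¹

Step 1: For overall order n, rate = k × (concentration)^n.
Step 2: Rate has units mol·L⁻¹·day⁻¹; concentration term has units (mol·L⁻¹)^3.
Step 3: k = rate / (concentration)^n, so units of k = (mol·L⁻¹)^(1-3)·day⁻¹ = (mol·L⁻¹)⁻²·day⁻¹.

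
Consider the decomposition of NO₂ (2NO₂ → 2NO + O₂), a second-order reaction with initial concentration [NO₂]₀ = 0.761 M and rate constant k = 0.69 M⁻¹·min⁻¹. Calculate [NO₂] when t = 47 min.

0.02963 M

Step 1: For a second-order reaction: 1/[NO₂] = 1/[NO₂]₀ + kt
Step 2: 1/[NO₂] = 1/0.761 + 0.69 × 47
Step 3: 1/[NO₂] = 1.314 + 32.43 = 33.74
Step 4: [NO₂] = 1/33.74 = 0.02963 M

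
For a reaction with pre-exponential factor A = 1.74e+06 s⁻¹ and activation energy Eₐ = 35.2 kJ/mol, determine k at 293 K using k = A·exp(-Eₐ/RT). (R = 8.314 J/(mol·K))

9.23e-01 s⁻¹

Step 1: Use the Arrhenius equation: k = A × exp(-Eₐ/RT)
Step 2: Convert Eₐ to J/mol: 35.2 kJ/mol = 35200 J/mol
Step 3: Calculate the exponent: -Eₐ/(RT) = -35200/(8.314 × 293) = -14.44991
Step 4: k = 1.74e+06 × exp(-14.44991)
Step 5: k = 1.74e+06 × 5.30254e-07 = 9.2264e-01 s⁻¹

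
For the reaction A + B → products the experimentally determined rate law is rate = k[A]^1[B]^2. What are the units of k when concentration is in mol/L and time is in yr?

(mol/L)⁻²·yr⁻¹

Step 1: Overall order = 1 + 2 = 3.
Step 2: rate has units mol/L·yr⁻¹; [A]^1[B]^2 has units (mol/L)^3.
Step 3: k = rate/([A]^1[B]^2), so units of k = (mol/L)^(1-3)·yr⁻¹ = (mol/L)⁻²·yr⁻¹.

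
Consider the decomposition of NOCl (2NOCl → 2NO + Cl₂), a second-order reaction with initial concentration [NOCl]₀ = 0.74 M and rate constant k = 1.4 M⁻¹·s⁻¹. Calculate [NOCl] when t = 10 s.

0.06514 M

Step 1: For a second-order reaction: 1/[NOCl] = 1/[NOCl]₀ + kt
Step 2: 1/[NOCl] = 1/0.74 + 1.4 × 10
Step 3: 1/[NOCl] = 1.351 + 14 = 15.35
Step 4: [NOCl] = 1/15.35 = 0.06514 M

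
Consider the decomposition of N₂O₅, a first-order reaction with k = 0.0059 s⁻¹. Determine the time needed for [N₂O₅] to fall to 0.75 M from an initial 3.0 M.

235 s

Step 1: For first-order: t = ln([N₂O₅]₀/[N₂O₅])/k
Step 2: t = ln(3.0/0.75)/0.0059
Step 3: t = ln(4)/0.0059
Step 4: t = 1.386/0.0059 = 235 s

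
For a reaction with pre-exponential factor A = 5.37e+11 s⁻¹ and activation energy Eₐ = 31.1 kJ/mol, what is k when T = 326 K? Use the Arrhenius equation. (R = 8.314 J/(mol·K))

5.58e+06 s⁻¹

Step 1: Use the Arrhenius equation: k = A × exp(-Eₐ/RT)
Step 2: Convert Eₐ to J/mol: 31.1 kJ/mol = 31100 J/mol
Step 3: Calculate the exponent: -Eₐ/(RT) = -31100/(8.314 × 326) = -11.47447
Step 4: k = 5.37e+11 × exp(-11.47447)
Step 5: k = 5.37e+11 × 1.03920e-05 = 5.5805e+06 s⁻¹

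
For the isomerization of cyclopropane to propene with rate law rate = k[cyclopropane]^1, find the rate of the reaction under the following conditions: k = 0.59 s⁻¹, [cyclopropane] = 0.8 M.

0.472 M/s

Step 1: Identify the rate law: rate = k[cyclopropane]^1
Step 2: Substitute values: rate = 0.59 × (0.8)^1
Step 3: Calculate: rate = 0.59 × 0.8 = 0.472 M/s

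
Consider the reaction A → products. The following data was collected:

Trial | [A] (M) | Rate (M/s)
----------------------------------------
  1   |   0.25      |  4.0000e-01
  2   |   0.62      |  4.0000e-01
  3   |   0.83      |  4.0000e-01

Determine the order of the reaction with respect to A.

zeroth order (0)

Step 1: Compare trials - when concentration changes, rate stays constant.
Step 2: rate₂/rate₁ = 4.0000e-01/4.0000e-01 = 1
Step 3: [A]₂/[A]₁ = 0.62/0.25 = 2.48
Step 4: Since rate ratio ≈ (conc ratio)^0, the reaction is zeroth order.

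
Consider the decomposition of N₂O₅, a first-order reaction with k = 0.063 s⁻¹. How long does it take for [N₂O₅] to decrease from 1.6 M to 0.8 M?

11 s

Step 1: For first-order: t = ln([N₂O₅]₀/[N₂O₅])/k
Step 2: t = ln(1.6/0.8)/0.063
Step 3: t = ln(2)/0.063
Step 4: t = 0.6931/0.063 = 11 s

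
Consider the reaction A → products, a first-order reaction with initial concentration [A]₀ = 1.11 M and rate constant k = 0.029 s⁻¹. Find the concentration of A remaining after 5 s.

0.9602 M

Step 1: For a first-order reaction: [A] = [A]₀ × e^(-kt)
Step 2: [A] = 1.11 × e^(-0.029 × 5)
Step 3: [A] = 1.11 × e^(-0.145)
Step 4: [A] = 1.11 × 0.865022 = 0.9602 M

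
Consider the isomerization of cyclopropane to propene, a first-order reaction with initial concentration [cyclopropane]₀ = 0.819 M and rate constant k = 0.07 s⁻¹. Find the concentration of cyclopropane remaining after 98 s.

0.0008591 M

Step 1: For a first-order reaction: [cyclopropane] = [cyclopropane]₀ × e^(-kt)
Step 2: [cyclopropane] = 0.819 × e^(-0.07 × 98)
Step 3: [cyclopropane] = 0.819 × e^(-6.86)
Step 4: [cyclopropane] = 0.819 × 0.00104891 = 0.0008591 M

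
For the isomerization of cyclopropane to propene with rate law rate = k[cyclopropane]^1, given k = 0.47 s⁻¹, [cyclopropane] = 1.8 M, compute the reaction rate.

0.846 M/s

Step 1: Identify the rate law: rate = k[cyclopropane]^1
Step 2: Substitute values: rate = 0.47 × (1.8)^1
Step 3: Calculate: rate = 0.47 × 1.8 = 0.846 M/s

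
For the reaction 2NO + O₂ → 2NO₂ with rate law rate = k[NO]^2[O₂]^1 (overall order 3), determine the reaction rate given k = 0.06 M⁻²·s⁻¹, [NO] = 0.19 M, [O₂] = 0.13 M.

0.0002816 M/s

Step 1: The rate law is rate = k[NO]^2[O₂]^1, overall order = 2+1 = 3
Step 2: Substitute values: rate = 0.06 × (0.19)^2 × (0.13)^1
Step 3: rate = 0.06 × 0.0361 × 0.13 = 0.00028158 M/s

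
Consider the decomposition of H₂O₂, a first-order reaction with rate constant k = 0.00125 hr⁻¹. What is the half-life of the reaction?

554.5 hr

Step 1: For a first-order reaction, t₁/₂ = ln(2)/k
Step 2: t₁/₂ = ln(2)/0.00125
Step 3: t₁/₂ = 0.6931/0.00125 = 554.5 hr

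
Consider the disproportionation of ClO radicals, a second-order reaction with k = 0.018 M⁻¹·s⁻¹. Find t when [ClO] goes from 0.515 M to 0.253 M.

111.7 s

Step 1: For second-order: t = (1/[ClO] - 1/[ClO]₀)/k
Step 2: t = (1/0.253 - 1/0.515)/0.018
Step 3: t = (3.953 - 1.942)/0.018
Step 4: t = 2.011/0.018 = 111.7 s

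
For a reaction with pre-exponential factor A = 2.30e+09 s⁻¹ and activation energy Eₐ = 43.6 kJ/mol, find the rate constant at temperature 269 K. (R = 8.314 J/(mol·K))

7.85e+00 s⁻¹

Step 1: Use the Arrhenius equation: k = A × exp(-Eₐ/RT)
Step 2: Convert Eₐ to J/mol: 43.6 kJ/mol = 43600 J/mol
Step 3: Calculate the exponent: -Eₐ/(RT) = -43600/(8.314 × 269) = -19.49504
Step 4: k = 2.30e+09 × exp(-19.49504)
Step 5: k = 2.30e+09 × 3.41517e-09 = 7.8549e+00 s⁻¹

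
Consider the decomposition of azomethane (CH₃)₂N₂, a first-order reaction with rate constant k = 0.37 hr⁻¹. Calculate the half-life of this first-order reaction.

1.873 hr

Step 1: For a first-order reaction, t₁/₂ = ln(2)/k
Step 2: t₁/₂ = ln(2)/0.37
Step 3: t₁/₂ = 0.6931/0.37 = 1.873 hr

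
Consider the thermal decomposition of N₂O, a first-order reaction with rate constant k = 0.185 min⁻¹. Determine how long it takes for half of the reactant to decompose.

3.747 min

Step 1: For a first-order reaction, t₁/₂ = ln(2)/k
Step 2: t₁/₂ = ln(2)/0.185
Step 3: t₁/₂ = 0.6931/0.185 = 3.747 min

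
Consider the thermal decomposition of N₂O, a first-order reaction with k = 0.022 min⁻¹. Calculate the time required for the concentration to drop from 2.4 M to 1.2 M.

31.51 min

Step 1: For first-order: t = ln([N₂O]₀/[N₂O])/k
Step 2: t = ln(2.4/1.2)/0.022
Step 3: t = ln(2)/0.022
Step 4: t = 0.6931/0.022 = 31.51 min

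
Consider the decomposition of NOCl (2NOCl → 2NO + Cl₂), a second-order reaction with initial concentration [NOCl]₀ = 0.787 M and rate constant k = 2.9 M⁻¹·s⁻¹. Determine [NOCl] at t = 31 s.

0.01097 M

Step 1: For a second-order reaction: 1/[NOCl] = 1/[NOCl]₀ + kt
Step 2: 1/[NOCl] = 1/0.787 + 2.9 × 31
Step 3: 1/[NOCl] = 1.271 + 89.9 = 91.17
Step 4: [NOCl] = 1/91.17 = 0.01097 M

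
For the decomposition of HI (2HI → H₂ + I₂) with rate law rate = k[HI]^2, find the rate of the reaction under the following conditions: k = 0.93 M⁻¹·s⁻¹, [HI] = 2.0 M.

3.72 M/s

Step 1: Identify the rate law: rate = k[HI]^2
Step 2: Substitute values: rate = 0.93 × (2.0)^2
Step 3: Calculate: rate = 0.93 × 4 = 3.72 M/s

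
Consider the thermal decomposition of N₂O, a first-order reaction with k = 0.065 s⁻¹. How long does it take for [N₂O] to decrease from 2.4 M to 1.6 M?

6.238 s

Step 1: For first-order: t = ln([N₂O]₀/[N₂O])/k
Step 2: t = ln(2.4/1.6)/0.065
Step 3: t = ln(1.5)/0.065
Step 4: t = 0.4055/0.065 = 6.238 s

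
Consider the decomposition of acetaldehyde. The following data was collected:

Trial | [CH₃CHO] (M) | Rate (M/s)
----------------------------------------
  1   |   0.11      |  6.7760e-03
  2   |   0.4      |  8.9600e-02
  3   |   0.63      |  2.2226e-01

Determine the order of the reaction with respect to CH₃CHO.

second order (2)

Step 1: Compare trials to find order n where rate₂/rate₁ = ([CH₃CHO]₂/[CH₃CHO]₁)^n
Step 2: rate₂/rate₁ = 8.9600e-02/6.7760e-03 = 13.22
Step 3: [CH₃CHO]₂/[CH₃CHO]₁ = 0.4/0.11 = 3.636
Step 4: n = ln(13.22)/ln(3.636) = 2.00 ≈ 2
Step 5: The reaction is second order in CH₃CHO.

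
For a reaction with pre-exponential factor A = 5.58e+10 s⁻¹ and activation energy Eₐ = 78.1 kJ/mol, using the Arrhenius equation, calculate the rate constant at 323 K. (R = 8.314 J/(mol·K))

1.31e-02 s⁻¹

Step 1: Use the Arrhenius equation: k = A × exp(-Eₐ/RT)
Step 2: Convert Eₐ to J/mol: 78.1 kJ/mol = 78100 J/mol
Step 3: Calculate the exponent: -Eₐ/(RT) = -78100/(8.314 × 323) = -29.08295
Step 4: k = 5.58e+10 × exp(-29.08295)
Step 5: k = 5.58e+10 × 2.34118e-13 = 1.3064e-02 s⁻¹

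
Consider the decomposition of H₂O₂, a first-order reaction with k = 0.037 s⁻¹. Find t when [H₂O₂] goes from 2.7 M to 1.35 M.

18.73 s

Step 1: For first-order: t = ln([H₂O₂]₀/[H₂O₂])/k
Step 2: t = ln(2.7/1.35)/0.037
Step 3: t = ln(2)/0.037
Step 4: t = 0.6931/0.037 = 18.73 s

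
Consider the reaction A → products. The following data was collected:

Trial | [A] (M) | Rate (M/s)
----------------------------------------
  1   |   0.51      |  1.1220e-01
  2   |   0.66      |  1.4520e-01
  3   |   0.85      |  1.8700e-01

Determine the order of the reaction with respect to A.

first order (1)

Step 1: Compare trials to find order n where rate₂/rate₁ = ([A]₂/[A]₁)^n
Step 2: rate₂/rate₁ = 1.4520e-01/1.1220e-01 = 1.294
Step 3: [A]₂/[A]₁ = 0.66/0.51 = 1.294
Step 4: n = ln(1.294)/ln(1.294) = 1.00 ≈ 1
Step 5: The reaction is first order in A.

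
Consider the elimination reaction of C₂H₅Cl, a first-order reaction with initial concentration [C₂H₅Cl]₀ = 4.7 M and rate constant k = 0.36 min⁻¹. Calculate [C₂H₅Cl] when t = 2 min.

2.288 M

Step 1: For a first-order reaction: [C₂H₅Cl] = [C₂H₅Cl]₀ × e^(-kt)
Step 2: [C₂H₅Cl] = 4.7 × e^(-0.36 × 2)
Step 3: [C₂H₅Cl] = 4.7 × e^(-0.72)
Step 4: [C₂H₅Cl] = 4.7 × 0.486752 = 2.288 M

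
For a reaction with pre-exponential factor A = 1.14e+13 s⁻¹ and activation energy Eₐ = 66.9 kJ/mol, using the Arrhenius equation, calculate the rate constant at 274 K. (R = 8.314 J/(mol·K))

2.01e+00 s⁻¹

Step 1: Use the Arrhenius equation: k = A × exp(-Eₐ/RT)
Step 2: Convert Eₐ to J/mol: 66.9 kJ/mol = 66900 J/mol
Step 3: Calculate the exponent: -Eₐ/(RT) = -66900/(8.314 × 274) = -29.36740
Step 4: k = 1.14e+13 × exp(-29.36740)
Step 5: k = 1.14e+13 × 1.76157e-13 = 2.0082e+00 s⁻¹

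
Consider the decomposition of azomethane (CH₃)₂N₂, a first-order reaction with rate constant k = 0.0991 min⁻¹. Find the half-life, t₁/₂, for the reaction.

6.994 min

Step 1: For a first-order reaction, t₁/₂ = ln(2)/k
Step 2: t₁/₂ = ln(2)/0.0991
Step 3: t₁/₂ = 0.6931/0.0991 = 6.994 min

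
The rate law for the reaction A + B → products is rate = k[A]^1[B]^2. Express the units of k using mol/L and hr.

(mol/L)⁻²·hr⁻¹

Step 1: Overall order = 1 + 2 = 3.
Step 2: rate has units mol/L·hr⁻¹; [A]^1[B]^2 has units (mol/L)^3.
Step 3: k = rate/([A]^1[B]^2), so units of k = (mol/L)^(1-3)·hr⁻¹ = (mol/L)⁻²·hr⁻¹.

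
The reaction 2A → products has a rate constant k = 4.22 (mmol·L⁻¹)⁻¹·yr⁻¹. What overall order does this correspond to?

second order (2)

Step 1: The units of k for an nth-order reaction are (concentration)^(1-n)·(time)⁻¹.
Step 2: Here k has units (mmol·L⁻¹)⁻¹·yr⁻¹, so the concentration exponent is -1.
Step 3: 1 - n = -1 ⇒ n = 2. The reaction is second order.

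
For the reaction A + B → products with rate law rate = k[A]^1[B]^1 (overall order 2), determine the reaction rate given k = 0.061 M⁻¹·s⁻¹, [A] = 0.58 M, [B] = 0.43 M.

0.01521 M/s

Step 1: The rate law is rate = k[A]^1[B]^1, overall order = 1+1 = 2
Step 2: Substitute values: rate = 0.061 × (0.58)^1 × (0.43)^1
Step 3: rate = 0.061 × 0.58 × 0.43 = 0.0152134 M/s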